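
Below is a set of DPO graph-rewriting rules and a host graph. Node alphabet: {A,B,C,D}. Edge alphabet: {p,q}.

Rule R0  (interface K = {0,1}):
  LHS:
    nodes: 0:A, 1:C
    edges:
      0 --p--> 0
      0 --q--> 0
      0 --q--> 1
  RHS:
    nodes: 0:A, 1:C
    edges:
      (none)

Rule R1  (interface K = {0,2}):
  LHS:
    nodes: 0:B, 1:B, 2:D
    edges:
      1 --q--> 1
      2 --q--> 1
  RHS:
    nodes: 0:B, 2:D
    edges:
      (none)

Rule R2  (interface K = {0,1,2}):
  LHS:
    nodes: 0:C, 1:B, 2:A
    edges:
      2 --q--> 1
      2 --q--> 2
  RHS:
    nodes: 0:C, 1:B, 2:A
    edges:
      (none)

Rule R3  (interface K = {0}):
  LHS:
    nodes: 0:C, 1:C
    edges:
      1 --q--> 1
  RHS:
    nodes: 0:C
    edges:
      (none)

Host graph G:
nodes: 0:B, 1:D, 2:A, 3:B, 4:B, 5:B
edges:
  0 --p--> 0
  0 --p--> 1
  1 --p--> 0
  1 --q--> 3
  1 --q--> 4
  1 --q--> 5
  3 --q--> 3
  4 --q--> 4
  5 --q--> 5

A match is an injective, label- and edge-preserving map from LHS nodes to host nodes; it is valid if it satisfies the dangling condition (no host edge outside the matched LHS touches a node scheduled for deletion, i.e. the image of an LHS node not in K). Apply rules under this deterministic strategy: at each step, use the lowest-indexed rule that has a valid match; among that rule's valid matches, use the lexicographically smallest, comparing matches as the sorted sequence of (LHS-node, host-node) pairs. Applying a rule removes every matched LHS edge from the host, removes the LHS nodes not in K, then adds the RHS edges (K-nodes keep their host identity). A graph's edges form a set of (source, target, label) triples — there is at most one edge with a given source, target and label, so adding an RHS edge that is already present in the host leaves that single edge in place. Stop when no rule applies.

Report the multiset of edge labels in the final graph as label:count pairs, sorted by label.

start.  V:6 E:9  edges: 0-p->0 0-p->1 1-p->0 1-q->3 1-q->4 1-q->5 3-q->3 4-q->4 5-q->5
1. fire R1 via {0↦0, 1↦3, 2↦1}  →  V:5 E:7  edges: 0-p->0 0-p->1 1-p->0 1-q->4 1-q->5 4-q->4 5-q->5
2. fire R1 via {0↦0, 1↦4, 2↦1}  →  V:4 E:5  edges: 0-p->0 0-p->1 1-p->0 1-q->5 5-q->5
3. fire R1 via {0↦0, 1↦5, 2↦1}  →  V:3 E:3  edges: 0-p->0 0-p->1 1-p->0
halt: no rule applies after step 3
NF edges: [(0, 0, 'p'), (0, 1, 'p'), (1, 0, 'p')]

Answer: p:3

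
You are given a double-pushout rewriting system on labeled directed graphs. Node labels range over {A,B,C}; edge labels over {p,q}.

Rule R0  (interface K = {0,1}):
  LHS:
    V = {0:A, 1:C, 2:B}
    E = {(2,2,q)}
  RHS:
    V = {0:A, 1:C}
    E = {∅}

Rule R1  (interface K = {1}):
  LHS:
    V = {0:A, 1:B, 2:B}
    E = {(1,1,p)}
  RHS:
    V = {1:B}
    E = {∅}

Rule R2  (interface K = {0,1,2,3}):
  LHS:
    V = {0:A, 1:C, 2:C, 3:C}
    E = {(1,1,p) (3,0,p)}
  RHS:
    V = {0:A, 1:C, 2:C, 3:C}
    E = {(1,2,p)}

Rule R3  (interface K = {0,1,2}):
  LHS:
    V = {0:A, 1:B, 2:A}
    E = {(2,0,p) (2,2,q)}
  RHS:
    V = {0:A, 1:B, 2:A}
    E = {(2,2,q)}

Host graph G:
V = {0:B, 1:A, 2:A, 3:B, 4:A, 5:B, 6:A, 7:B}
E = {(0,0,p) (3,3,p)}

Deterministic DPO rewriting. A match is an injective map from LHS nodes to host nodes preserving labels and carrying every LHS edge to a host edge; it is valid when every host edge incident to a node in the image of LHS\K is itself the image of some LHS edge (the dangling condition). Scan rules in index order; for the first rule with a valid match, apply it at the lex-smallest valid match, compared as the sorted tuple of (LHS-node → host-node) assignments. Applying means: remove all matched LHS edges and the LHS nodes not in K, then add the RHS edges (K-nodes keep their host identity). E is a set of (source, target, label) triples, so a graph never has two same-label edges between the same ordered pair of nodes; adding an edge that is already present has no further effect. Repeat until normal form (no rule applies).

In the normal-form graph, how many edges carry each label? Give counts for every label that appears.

start.  V:8 E:2  edges: 0-p->0 3-p->3
1. fire R1 via {0↦1, 1↦0, 2↦5}  →  V:6 E:1  edges: 3-p->3
2. fire R1 via {0↦2, 1↦3, 2↦0}  →  V:4 E:0  edges: ∅
halt: no rule applies after step 2
NF edges: []

Answer: (no edges)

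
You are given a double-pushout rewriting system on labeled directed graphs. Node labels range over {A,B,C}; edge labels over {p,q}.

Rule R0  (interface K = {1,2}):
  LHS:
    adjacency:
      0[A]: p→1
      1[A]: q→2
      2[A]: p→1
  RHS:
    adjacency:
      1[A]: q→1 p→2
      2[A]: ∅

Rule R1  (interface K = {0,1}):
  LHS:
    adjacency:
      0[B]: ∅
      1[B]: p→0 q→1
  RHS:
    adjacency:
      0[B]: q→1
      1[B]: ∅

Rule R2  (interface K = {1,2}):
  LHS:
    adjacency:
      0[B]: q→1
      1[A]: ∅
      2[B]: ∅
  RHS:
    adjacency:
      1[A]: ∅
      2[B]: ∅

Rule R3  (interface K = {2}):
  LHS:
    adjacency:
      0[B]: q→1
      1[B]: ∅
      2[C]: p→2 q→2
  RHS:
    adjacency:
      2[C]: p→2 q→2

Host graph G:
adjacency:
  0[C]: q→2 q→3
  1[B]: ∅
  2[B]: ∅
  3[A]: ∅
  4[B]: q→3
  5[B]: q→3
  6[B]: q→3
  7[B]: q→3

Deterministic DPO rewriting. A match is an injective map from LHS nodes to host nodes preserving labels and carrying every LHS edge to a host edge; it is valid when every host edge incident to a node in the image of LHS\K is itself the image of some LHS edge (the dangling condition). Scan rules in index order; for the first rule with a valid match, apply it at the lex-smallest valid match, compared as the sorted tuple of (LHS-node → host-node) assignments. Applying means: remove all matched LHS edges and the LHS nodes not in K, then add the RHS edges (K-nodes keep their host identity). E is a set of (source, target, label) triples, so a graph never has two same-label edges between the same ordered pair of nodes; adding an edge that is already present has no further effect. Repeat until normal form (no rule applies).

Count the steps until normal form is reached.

Answer: 4

Steps:
initial: |V|=8 |E|=6  E = 0-q->2 0-q->3 4-q->3 5-q->3 6-q->3 7-q->3
step 1: apply R2 at {0↦4, 1↦3, 2↦1}  → |V|=7 |E|=5  E = 0-q->2 0-q->3 5-q->3 6-q->3 7-q->3
step 2: apply R2 at {0↦5, 1↦3, 2↦1}  → |V|=6 |E|=4  E = 0-q->2 0-q->3 6-q->3 7-q->3
step 3: apply R2 at {0↦6, 1↦3, 2↦1}  → |V|=5 |E|=3  E = 0-q->2 0-q->3 7-q->3
step 4: apply R2 at {0↦7, 1↦3, 2↦1}  → |V|=4 |E|=2  E = 0-q->2 0-q->3
halt: no rule applies after step 4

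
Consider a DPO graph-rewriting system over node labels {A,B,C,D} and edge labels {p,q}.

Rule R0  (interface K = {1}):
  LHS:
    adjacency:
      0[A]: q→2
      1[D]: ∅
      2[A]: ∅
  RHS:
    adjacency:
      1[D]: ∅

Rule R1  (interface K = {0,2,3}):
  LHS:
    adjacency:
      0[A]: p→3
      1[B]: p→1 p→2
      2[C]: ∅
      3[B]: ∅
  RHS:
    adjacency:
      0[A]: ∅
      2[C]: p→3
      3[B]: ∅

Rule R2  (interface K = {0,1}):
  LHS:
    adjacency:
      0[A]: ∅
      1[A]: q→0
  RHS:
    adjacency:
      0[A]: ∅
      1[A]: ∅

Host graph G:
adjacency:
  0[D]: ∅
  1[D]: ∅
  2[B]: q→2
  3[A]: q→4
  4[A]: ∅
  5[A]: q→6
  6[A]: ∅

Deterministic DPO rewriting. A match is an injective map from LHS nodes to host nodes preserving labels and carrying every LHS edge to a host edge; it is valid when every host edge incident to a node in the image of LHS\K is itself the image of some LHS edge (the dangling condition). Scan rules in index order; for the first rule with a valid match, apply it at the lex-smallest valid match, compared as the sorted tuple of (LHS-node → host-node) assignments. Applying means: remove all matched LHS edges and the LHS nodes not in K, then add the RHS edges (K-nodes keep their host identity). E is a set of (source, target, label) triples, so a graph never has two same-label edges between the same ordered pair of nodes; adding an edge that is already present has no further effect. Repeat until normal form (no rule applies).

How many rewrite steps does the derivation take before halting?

Answer: 2

Steps:
initial: |V|=7 |E|=3  E = 2-q->2 3-q->4 5-q->6
step 1: apply R0 at {0↦3, 1↦0, 2↦4}  → |V|=5 |E|=2  E = 2-q->2 5-q->6
step 2: apply R0 at {0↦5, 1↦0, 2↦6}  → |V|=3 |E|=1  E = 2-q->2
normal form: no rule applies after step 2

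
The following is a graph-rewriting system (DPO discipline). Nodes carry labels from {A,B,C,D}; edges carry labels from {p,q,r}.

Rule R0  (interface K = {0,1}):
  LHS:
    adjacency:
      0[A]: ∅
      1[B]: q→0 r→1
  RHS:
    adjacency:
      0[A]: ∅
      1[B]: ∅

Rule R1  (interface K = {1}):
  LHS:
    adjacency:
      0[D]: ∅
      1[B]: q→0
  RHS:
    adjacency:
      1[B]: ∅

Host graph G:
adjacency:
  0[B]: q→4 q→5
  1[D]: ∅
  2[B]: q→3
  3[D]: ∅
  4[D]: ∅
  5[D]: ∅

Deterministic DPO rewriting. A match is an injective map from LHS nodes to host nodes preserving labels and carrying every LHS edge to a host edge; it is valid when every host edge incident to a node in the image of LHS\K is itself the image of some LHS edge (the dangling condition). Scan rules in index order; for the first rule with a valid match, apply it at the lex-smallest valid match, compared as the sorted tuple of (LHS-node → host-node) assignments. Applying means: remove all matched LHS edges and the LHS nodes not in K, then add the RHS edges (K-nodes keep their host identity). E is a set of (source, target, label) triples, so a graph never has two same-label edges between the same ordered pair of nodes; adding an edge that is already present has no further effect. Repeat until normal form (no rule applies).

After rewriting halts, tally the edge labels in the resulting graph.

Answer: (no edges)

Rewrite trace:
start.  V:6 E:3  edges: 0-q->4 0-q->5 2-q->3
1. fire R1 via {0↦3, 1↦2}  →  V:5 E:2  edges: 0-q->4 0-q->5
2. fire R1 via {0↦4, 1↦0}  →  V:4 E:1  edges: 0-q->5
3. fire R1 via {0↦5, 1↦0}  →  V:3 E:0  edges: ∅
halt: no rule applies after step 3
NF edges: []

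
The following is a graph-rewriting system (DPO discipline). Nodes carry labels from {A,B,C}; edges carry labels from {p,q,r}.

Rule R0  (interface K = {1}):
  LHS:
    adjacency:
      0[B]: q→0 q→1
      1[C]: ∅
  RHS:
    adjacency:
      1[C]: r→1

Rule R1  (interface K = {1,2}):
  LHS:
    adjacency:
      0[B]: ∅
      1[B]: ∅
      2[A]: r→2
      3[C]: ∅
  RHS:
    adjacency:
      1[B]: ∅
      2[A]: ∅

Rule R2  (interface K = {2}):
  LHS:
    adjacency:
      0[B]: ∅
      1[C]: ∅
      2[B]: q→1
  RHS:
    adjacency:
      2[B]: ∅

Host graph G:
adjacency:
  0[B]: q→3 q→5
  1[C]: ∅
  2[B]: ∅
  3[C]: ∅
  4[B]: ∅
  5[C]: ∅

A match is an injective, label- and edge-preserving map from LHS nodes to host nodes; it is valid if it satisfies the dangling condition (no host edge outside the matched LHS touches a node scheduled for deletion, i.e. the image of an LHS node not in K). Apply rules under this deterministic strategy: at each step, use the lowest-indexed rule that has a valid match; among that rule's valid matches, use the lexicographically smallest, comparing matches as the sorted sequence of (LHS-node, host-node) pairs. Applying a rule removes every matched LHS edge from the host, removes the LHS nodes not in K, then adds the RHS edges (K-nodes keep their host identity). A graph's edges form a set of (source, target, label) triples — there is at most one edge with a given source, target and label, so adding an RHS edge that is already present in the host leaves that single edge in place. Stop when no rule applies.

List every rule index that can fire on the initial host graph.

Answer: [R2]

Steps:
R0: no valid match — LHS pattern not found
R1: no valid match — LHS pattern not found
R2: 4 valid matches — {0↦2, 1↦3, 2↦0}, {0↦2, 1↦5, 2↦0}, {0↦4, 1↦3, 2↦0} (+1 more)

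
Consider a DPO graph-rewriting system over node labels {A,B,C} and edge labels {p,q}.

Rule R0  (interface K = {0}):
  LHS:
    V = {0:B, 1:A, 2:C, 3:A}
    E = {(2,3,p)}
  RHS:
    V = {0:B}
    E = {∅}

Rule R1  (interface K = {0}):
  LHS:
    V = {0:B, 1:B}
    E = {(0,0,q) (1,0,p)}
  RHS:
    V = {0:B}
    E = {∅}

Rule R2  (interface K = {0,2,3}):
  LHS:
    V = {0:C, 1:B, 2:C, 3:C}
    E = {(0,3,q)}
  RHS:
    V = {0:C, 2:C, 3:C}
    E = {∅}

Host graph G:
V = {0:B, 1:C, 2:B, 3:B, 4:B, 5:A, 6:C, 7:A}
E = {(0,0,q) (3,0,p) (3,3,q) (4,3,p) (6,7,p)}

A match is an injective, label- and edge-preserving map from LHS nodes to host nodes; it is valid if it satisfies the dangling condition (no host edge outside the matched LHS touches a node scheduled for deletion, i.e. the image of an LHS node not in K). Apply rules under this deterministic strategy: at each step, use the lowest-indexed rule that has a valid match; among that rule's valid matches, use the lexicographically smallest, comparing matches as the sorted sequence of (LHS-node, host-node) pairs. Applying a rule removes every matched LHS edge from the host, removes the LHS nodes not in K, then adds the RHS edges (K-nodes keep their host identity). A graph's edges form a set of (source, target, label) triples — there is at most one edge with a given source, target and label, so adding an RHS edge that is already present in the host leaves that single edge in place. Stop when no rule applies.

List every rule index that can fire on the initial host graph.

Answer: [R0,R1]

Steps:
R0: 4 valid matches — {0↦0, 1↦5, 2↦6, 3↦7}, {0↦2, 1↦5, 2↦6, 3↦7}, {0↦3, 1↦5, 2↦6, 3↦7} (+1 more)
R1: 1 valid match — {0↦3, 1↦4}
R2: no valid match — LHS pattern not found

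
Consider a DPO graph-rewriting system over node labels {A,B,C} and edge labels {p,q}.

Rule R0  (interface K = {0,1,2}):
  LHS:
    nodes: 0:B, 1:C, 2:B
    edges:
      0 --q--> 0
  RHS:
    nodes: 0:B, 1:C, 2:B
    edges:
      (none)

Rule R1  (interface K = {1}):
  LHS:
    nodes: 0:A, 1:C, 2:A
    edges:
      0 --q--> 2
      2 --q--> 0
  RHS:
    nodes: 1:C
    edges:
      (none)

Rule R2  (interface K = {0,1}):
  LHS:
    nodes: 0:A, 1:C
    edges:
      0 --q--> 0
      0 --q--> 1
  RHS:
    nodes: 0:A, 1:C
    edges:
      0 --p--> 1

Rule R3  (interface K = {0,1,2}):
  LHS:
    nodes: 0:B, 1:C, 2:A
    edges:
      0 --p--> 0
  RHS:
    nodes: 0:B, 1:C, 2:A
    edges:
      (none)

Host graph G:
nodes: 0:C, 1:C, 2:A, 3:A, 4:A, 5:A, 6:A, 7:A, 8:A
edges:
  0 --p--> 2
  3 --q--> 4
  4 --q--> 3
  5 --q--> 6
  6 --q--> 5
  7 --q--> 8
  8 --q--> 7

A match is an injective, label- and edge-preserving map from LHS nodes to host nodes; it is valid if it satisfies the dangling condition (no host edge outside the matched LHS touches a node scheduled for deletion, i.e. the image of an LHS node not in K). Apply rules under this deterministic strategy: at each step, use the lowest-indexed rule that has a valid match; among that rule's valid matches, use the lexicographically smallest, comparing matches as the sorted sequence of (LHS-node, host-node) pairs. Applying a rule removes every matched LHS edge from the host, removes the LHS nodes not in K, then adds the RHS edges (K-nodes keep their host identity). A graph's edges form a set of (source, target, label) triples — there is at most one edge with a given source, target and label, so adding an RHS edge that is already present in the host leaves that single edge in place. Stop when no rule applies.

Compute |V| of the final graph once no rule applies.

Answer: 3

Steps:
initial: |V|=9 |E|=7  E = 0-p->2 3-q->4 4-q->3 5-q->6 6-q->5 7-q->8 8-q->7
step 1: apply R1 at {0↦3, 1↦0, 2↦4}  → |V|=7 |E|=5  E = 0-p->2 5-q->6 6-q->5 7-q->8 8-q->7
step 2: apply R1 at {0↦5, 1↦0, 2↦6}  → |V|=5 |E|=3  E = 0-p->2 7-q->8 8-q->7
step 3: apply R1 at {0↦7, 1↦0, 2↦8}  → |V|=3 |E|=1  E = 0-p->2
normal form: no rule applies after step 3
NF nodes: {0:C, 1:C, 2:A}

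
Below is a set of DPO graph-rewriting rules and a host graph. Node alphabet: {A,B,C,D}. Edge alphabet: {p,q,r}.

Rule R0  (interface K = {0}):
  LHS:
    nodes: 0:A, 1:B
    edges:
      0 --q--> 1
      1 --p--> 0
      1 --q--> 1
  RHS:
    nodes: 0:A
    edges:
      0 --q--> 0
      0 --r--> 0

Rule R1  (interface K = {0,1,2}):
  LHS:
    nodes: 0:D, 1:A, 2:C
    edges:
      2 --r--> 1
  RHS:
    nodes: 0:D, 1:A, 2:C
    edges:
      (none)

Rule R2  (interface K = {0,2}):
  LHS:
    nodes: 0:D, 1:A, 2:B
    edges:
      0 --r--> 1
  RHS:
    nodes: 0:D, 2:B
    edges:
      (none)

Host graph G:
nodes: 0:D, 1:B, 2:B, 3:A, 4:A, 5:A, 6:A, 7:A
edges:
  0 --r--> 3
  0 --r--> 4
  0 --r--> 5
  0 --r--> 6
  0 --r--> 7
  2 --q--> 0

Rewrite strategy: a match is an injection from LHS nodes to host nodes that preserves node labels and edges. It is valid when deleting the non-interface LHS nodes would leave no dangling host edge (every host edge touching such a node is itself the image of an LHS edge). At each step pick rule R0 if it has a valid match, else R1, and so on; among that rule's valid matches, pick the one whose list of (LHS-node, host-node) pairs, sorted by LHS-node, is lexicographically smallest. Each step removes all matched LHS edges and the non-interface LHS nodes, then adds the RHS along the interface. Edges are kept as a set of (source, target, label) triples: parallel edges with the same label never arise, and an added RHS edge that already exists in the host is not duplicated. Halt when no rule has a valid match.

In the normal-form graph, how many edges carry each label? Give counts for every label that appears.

Answer: q:1

Steps:
start.  V:8 E:6  edges: 0-r->3 0-r->4 0-r->5 0-r->6 0-r->7 2-q->0
1. fire R2 via {0↦0, 1↦3, 2↦1}  →  V:7 E:5  edges: 0-r->4 0-r->5 0-r->6 0-r->7 2-q->0
2. fire R2 via {0↦0, 1↦4, 2↦1}  →  V:6 E:4  edges: 0-r->5 0-r->6 0-r->7 2-q->0
3. fire R2 via {0↦0, 1↦5, 2↦1}  →  V:5 E:3  edges: 0-r->6 0-r->7 2-q->0
4. fire R2 via {0↦0, 1↦6, 2↦1}  →  V:4 E:2  edges: 0-r->7 2-q->0
5. fire R2 via {0↦0, 1↦7, 2↦1}  →  V:3 E:1  edges: 2-q->0
halt: no rule applies after step 5
NF edges: [(2, 0, 'q')]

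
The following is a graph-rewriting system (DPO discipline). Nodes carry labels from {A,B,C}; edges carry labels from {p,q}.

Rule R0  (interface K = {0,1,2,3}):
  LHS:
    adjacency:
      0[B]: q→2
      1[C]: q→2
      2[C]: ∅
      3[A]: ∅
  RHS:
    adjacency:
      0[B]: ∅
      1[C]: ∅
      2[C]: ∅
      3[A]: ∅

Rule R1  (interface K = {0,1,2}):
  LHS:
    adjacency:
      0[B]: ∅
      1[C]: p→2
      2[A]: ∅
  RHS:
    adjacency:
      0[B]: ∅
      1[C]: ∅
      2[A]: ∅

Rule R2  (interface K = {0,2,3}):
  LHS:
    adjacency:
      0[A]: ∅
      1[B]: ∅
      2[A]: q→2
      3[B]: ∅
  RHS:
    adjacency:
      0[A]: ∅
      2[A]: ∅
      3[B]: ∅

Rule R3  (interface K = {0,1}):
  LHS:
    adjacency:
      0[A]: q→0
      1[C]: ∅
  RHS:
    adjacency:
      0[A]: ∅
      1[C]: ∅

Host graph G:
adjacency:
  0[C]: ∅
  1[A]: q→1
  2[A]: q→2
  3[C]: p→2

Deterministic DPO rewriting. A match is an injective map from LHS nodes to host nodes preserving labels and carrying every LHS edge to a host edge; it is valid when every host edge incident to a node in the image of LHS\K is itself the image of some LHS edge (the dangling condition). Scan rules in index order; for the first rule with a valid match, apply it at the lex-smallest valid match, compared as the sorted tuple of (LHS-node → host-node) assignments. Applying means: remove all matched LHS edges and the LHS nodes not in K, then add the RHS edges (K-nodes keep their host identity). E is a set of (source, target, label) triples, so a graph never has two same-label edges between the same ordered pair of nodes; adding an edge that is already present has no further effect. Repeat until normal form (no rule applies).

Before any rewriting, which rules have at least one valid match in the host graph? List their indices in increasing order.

Answer: [R3]

Derivation:
R0: no valid match — LHS pattern not found
R1: no valid match — LHS pattern not found
R2: no valid match — LHS pattern not found
R3: 4 valid matches — {0↦1, 1↦0}, {0↦1, 1↦3}, {0↦2, 1↦0} (+1 more)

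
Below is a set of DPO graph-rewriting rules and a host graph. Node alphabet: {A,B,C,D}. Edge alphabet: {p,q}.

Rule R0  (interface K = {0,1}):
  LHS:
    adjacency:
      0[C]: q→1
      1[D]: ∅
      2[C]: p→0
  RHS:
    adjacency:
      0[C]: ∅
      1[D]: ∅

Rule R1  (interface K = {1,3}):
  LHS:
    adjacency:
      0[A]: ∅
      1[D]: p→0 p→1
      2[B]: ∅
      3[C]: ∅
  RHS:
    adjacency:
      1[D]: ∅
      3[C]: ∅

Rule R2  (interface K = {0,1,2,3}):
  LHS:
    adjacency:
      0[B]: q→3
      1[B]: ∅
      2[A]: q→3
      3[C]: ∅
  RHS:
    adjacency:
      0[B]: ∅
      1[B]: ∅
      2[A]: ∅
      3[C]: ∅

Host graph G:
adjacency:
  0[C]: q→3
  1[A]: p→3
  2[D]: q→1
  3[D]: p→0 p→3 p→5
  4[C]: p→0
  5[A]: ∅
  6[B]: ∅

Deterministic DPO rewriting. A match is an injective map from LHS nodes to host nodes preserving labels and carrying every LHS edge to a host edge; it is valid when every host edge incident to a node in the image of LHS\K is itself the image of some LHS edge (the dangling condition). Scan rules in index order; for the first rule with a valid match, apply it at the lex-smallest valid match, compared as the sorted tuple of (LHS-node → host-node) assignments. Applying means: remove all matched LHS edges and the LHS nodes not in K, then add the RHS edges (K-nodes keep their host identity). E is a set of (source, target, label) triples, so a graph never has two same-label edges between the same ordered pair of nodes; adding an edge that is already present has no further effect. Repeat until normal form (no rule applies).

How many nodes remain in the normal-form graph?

Answer: 4

Steps:
initial: |V|=7 |E|=7  E = 0-q->3 1-p->3 2-q->1 3-p->0 3-p->3 3-p->5 4-p->0
step 1: apply R0 at {0↦0, 1↦3, 2↦4}  → |V|=6 |E|=5  E = 1-p->3 2-q->1 3-p->0 3-p->3 3-p->5
step 2: apply R1 at {0↦5, 1↦3, 2↦6, 3↦0}  → |V|=4 |E|=3  E = 1-p->3 2-q->1 3-p->0
final graph: no rule applies after step 2
NF nodes: {0:C, 1:A, 2:D, 3:D}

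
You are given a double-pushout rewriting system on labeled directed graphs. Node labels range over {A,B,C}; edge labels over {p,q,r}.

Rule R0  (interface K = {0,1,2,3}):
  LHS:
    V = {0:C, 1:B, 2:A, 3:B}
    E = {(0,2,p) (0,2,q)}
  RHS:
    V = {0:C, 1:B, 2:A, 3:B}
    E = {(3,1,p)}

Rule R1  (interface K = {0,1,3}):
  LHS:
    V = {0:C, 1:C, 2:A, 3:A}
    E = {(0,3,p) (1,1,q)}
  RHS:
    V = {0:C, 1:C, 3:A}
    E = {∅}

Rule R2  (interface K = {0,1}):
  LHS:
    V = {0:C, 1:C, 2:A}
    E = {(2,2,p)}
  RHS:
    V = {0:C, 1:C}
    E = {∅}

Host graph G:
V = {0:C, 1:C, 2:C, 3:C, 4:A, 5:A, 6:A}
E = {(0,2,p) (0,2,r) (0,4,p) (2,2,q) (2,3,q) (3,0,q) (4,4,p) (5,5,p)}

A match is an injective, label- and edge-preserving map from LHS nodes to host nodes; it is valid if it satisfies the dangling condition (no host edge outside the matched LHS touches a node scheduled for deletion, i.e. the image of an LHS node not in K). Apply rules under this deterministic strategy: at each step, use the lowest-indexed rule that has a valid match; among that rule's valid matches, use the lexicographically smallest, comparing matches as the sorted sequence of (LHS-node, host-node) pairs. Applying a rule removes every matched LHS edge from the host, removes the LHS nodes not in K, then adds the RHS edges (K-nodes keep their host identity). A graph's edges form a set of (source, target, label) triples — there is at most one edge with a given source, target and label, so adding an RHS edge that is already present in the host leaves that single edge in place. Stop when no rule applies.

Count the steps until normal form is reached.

Answer: 3

Rewrite trace:
[0] host  ⇒  7 nodes, 8 edges  {0-p->2 0-r->2 0-p->4 2-q->2 2-q->3 3-q->0 4-p->4 5-p->5}
[1] R1 @ {0↦0, 1↦2, 2↦6, 3↦4}  ⇒  6 nodes, 6 edges  {0-p->2 0-r->2 2-q->3 3-q->0 4-p->4 5-p->5}
[2] R2 @ {0↦0, 1↦1, 2↦4}  ⇒  5 nodes, 5 edges  {0-p->2 0-r->2 2-q->3 3-q->0 5-p->5}
[3] R2 @ {0↦0, 1↦1, 2↦5}  ⇒  4 nodes, 4 edges  {0-p->2 0-r->2 2-q->3 3-q->0}
normal form: no rule applies after step 3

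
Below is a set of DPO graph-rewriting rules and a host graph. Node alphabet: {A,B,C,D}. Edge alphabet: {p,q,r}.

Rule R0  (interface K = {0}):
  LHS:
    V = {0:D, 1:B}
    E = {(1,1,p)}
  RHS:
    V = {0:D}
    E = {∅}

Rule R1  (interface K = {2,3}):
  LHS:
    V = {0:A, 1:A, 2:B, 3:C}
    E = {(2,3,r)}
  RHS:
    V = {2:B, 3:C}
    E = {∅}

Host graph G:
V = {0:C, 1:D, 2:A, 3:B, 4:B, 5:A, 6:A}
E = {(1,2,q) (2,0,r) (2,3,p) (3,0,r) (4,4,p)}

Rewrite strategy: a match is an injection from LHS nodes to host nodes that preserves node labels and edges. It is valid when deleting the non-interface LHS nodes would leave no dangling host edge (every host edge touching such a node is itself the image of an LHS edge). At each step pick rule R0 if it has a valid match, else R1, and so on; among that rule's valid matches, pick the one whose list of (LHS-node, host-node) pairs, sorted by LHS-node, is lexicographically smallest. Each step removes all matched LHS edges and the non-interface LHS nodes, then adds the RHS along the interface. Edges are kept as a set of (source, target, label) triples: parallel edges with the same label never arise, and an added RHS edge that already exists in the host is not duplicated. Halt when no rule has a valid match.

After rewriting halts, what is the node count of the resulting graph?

Answer: 4

Rewrite trace:
[0] host  ⇒  7 nodes, 5 edges  {1-q->2 2-r->0 2-p->3 3-r->0 4-p->4}
[1] R0 @ {0↦1, 1↦4}  ⇒  6 nodes, 4 edges  {1-q->2 2-r->0 2-p->3 3-r->0}
[2] R1 @ {0↦5, 1↦6, 2↦3, 3↦0}  ⇒  4 nodes, 3 edges  {1-q->2 2-r->0 2-p->3}
final graph: no rule applies after step 2
NF nodes: {0:C, 1:D, 2:A, 3:B}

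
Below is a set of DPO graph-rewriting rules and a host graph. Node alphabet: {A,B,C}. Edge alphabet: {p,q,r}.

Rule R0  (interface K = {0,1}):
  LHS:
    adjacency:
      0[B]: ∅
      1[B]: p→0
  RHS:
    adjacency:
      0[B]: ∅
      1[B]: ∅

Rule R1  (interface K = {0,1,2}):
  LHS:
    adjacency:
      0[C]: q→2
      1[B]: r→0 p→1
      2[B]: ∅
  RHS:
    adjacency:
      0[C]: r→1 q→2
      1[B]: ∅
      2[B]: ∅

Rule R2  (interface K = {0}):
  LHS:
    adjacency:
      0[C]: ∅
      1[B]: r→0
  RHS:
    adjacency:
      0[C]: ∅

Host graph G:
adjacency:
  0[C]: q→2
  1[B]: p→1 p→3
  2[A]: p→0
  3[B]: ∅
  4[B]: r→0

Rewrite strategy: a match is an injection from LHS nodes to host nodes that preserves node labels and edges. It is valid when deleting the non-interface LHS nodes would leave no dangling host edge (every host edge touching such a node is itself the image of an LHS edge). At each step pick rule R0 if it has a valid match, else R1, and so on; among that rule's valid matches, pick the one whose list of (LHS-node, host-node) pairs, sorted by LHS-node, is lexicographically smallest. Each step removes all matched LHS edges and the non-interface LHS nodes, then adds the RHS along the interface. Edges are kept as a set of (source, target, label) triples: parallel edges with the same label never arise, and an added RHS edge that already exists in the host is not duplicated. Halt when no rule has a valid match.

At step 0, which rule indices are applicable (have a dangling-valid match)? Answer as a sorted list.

Answer: [R0,R2]

Rewrite trace:
R0: 1 valid match — {0↦3, 1↦1}
R1: no valid match — LHS pattern not found
R2: 1 valid match — {0↦0, 1↦4}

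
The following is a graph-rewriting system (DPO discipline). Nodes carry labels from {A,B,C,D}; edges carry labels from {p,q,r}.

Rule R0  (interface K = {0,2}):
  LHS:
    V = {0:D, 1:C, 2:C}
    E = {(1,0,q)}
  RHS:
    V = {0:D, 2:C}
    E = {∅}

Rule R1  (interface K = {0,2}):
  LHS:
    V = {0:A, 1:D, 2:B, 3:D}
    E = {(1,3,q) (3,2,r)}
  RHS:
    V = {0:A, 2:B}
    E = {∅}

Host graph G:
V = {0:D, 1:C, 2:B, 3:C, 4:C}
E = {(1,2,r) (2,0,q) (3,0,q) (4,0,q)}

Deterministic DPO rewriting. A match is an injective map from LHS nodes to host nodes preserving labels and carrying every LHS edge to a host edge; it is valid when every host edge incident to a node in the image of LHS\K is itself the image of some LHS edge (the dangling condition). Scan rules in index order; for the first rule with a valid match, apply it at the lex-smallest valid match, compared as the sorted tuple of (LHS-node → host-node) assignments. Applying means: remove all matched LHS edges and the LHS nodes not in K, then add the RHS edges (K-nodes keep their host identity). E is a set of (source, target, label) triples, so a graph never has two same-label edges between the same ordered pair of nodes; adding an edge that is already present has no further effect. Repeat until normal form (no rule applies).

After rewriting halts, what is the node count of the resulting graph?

[0] host  ⇒  5 nodes, 4 edges  {1-r->2 2-q->0 3-q->0 4-q->0}
[1] R0 @ {0↦0, 1↦3, 2↦1}  ⇒  4 nodes, 3 edges  {1-r->2 2-q->0 4-q->0}
[2] R0 @ {0↦0, 1↦4, 2↦1}  ⇒  3 nodes, 2 edges  {1-r->2 2-q->0}
normal form: no rule applies after step 2
NF nodes: {0:D, 1:C, 2:B}

Answer: 3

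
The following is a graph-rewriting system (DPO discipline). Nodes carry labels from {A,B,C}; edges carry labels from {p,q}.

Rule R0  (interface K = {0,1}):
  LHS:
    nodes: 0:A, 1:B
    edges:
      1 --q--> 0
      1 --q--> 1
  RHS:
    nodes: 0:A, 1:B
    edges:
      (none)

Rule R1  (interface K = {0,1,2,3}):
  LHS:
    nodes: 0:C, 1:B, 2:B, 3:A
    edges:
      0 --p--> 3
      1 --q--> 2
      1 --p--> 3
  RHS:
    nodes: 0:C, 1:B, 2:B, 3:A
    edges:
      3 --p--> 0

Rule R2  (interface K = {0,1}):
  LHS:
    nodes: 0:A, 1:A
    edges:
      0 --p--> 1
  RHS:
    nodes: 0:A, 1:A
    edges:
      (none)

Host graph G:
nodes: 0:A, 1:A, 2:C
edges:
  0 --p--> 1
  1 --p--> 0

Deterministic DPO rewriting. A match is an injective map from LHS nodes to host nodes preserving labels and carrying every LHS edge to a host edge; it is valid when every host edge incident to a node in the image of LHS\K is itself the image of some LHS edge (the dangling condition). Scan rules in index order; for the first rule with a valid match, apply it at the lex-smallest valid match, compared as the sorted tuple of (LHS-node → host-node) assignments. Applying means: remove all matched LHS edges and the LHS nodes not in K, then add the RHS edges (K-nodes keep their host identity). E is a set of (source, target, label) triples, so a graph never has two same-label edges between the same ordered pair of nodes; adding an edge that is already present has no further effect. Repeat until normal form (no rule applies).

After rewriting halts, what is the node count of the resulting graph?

Answer: 3

Steps:
start.  V:3 E:2  edges: 0-p->1 1-p->0
1. fire R2 via {0↦0, 1↦1}  →  V:3 E:1  edges: 1-p->0
2. fire R2 via {0↦1, 1↦0}  →  V:3 E:0  edges: ∅
normal form: no rule applies after step 2
NF nodes: {0:A, 1:A, 2:C}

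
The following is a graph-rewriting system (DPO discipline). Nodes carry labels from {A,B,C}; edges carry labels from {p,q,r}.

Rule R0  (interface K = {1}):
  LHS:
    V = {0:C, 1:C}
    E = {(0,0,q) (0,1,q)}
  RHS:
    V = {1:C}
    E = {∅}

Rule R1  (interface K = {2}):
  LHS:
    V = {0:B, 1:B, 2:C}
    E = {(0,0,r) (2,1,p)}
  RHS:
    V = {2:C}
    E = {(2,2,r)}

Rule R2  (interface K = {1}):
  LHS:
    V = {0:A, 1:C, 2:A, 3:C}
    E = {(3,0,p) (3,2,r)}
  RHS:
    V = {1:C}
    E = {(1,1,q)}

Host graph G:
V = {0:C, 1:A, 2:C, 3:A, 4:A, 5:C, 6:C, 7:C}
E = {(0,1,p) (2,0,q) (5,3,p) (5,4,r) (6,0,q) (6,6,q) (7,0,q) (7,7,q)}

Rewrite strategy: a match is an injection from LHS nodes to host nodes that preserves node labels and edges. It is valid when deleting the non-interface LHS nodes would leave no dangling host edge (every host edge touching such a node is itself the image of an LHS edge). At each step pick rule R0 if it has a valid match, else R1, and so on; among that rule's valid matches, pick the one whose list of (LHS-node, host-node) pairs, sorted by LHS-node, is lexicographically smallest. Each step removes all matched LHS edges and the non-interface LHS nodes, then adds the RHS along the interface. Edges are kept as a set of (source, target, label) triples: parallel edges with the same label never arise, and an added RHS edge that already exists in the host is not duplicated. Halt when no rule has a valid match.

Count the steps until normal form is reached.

start.  V:8 E:8  edges: 0-p->1 2-q->0 5-p->3 5-r->4 6-q->0 6-q->6 7-q->0 7-q->7
1. fire R0 via {0↦6, 1↦0}  →  V:7 E:6  edges: 0-p->1 2-q->0 5-p->3 5-r->4 7-q->0 7-q->7
2. fire R0 via {0↦7, 1↦0}  →  V:6 E:4  edges: 0-p->1 2-q->0 5-p->3 5-r->4
3. fire R2 via {0↦3, 1↦0, 2↦4, 3↦5}  →  V:3 E:3  edges: 0-q->0 0-p->1 2-q->0
halt: no rule applies after step 3

Answer: 3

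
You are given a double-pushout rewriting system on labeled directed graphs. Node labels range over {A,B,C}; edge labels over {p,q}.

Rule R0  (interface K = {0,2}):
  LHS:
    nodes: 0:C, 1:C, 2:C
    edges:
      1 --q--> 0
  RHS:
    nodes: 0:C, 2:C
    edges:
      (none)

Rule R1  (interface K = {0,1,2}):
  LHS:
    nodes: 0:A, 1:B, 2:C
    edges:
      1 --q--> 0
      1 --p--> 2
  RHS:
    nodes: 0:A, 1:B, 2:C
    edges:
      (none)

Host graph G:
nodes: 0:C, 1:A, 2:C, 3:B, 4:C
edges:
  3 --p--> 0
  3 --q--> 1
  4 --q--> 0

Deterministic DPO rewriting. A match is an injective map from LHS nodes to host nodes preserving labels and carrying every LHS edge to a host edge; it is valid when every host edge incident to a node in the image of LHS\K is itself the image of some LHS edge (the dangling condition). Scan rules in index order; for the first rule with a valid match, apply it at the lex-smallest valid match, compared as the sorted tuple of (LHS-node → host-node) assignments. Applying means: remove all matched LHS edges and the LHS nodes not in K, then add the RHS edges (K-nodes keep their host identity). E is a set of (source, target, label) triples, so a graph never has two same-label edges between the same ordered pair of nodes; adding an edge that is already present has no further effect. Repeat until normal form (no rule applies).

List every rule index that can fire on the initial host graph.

Answer: [R0,R1]

Derivation:
R0: 1 valid match — {0↦0, 1↦4, 2↦2}
R1: 1 valid match — {0↦1, 1↦3, 2↦0}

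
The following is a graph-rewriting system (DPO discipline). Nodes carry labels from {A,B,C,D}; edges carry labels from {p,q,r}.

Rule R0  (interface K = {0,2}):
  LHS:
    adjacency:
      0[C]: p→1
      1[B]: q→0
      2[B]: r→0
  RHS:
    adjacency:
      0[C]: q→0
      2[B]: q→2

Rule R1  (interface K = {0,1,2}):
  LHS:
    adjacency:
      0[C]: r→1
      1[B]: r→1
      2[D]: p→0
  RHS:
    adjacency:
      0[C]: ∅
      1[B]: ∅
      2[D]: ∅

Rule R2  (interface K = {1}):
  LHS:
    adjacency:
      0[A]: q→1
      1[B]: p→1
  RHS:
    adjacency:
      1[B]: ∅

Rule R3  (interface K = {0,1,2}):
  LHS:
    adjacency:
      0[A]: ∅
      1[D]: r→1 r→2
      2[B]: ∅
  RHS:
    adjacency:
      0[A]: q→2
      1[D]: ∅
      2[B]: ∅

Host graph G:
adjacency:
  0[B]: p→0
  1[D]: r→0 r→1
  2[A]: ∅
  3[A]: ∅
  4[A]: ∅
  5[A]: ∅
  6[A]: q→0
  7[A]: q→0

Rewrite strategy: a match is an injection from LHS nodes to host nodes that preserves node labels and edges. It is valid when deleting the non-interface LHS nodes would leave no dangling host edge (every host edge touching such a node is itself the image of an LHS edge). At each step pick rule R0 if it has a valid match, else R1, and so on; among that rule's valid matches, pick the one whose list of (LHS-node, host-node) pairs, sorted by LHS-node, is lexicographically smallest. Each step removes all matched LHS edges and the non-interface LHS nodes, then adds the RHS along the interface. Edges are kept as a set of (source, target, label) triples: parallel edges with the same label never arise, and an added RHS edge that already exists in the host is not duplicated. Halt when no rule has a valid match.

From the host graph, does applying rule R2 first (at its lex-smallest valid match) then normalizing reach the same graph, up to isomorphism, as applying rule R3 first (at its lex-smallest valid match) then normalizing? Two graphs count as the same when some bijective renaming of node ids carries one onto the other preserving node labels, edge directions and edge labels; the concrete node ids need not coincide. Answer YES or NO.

branch R2-first: apply at {0↦6, 1↦0} → |E|=3, then 1 more step(s) → NF |V|=7 |E|=2 V={0:B, 1:D, 2:A, 3:A, 4:A, 5:A, 7:A} E=2-q->0 7-q->0
branch R3-first: apply at {0↦2, 1↦1, 2↦0} → |E|=4, then 1 more step(s) → NF |V|=7 |E|=2 V={0:B, 1:D, 3:A, 4:A, 5:A, 6:A, 7:A} E=6-q->0 7-q->0
graphs isomorphic (equal up to label-preserving node renaming)

Answer: YES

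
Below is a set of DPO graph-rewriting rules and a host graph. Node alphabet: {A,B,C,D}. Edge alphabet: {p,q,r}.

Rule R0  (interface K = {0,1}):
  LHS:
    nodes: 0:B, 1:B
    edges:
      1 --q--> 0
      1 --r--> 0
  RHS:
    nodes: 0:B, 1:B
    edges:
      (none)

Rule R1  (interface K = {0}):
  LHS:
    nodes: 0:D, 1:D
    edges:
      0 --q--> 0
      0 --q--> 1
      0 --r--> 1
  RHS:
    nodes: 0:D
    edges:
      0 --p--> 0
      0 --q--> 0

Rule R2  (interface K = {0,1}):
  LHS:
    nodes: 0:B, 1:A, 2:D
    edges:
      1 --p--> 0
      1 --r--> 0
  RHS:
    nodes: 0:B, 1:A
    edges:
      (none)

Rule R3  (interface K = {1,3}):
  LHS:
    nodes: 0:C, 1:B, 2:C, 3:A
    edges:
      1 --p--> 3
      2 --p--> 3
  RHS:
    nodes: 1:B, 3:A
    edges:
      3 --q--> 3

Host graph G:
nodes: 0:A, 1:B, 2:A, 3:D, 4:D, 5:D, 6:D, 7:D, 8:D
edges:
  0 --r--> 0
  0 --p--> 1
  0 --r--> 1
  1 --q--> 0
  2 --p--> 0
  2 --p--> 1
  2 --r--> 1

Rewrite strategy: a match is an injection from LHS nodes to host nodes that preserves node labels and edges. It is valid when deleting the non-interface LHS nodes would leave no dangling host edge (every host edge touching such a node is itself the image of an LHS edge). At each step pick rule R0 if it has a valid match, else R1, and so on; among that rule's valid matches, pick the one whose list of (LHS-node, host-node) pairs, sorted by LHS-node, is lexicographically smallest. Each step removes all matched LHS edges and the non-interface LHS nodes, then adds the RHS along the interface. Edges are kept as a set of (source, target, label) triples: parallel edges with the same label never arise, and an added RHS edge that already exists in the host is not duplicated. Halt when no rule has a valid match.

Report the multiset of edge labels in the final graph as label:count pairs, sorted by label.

initial: |V|=9 |E|=7  E = 0-r->0 0-p->1 0-r->1 1-q->0 2-p->0 2-p->1 2-r->1
step 1: apply R2 at {0↦1, 1↦0, 2↦3}  → |V|=8 |E|=5  E = 0-r->0 1-q->0 2-p->0 2-p->1 2-r->1
step 2: apply R2 at {0↦1, 1↦2, 2↦4}  → |V|=7 |E|=3  E = 0-r->0 1-q->0 2-p->0
final graph: no rule applies after step 2
NF edges: [(0, 0, 'r'), (1, 0, 'q'), (2, 0, 'p')]

Answer: p:1 q:1 r:1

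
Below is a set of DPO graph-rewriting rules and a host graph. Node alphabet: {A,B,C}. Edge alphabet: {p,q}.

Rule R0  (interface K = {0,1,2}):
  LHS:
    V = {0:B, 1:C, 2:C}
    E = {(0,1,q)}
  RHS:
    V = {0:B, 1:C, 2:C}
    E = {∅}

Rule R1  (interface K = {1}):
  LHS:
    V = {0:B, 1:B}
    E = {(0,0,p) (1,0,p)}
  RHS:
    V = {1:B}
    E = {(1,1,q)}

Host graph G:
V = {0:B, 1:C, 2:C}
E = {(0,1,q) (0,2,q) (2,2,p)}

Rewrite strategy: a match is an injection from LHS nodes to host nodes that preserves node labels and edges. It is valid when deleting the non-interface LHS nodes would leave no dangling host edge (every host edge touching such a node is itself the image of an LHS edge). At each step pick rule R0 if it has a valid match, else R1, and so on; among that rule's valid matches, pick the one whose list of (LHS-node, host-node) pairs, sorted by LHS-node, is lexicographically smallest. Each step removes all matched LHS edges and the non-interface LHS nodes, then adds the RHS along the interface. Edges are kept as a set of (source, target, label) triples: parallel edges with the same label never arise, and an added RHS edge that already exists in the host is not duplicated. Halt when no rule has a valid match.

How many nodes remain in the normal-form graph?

initial: |V|=3 |E|=3  E = 0-q->1 0-q->2 2-p->2
step 1: apply R0 at {0↦0, 1↦1, 2↦2}  → |V|=3 |E|=2  E = 0-q->2 2-p->2
step 2: apply R0 at {0↦0, 1↦2, 2↦1}  → |V|=3 |E|=1  E = 2-p->2
final graph: no rule applies after step 2
NF nodes: {0:B, 1:C, 2:C}

Answer: 3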